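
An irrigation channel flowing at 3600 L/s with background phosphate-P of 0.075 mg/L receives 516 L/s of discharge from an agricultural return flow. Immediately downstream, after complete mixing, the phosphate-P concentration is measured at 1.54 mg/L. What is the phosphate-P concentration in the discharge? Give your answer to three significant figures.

Mass balance: 3600·0.07500 + 516.0·Cₑ = 4116·1.540
→ Cₑ = (4116·1.540 − 3600·0.07500) / 516.0 = 11.76 mg/L.

11.8 mg/L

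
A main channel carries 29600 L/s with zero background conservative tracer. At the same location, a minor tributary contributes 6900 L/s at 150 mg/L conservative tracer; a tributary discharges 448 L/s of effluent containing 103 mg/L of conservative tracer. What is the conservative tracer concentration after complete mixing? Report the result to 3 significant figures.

29.3 mg/L

Mixed concentration C = ΣQC/ΣQ = (29600·0 + 6900·150.0 + 448.0·103.0) / 36950 = 1081000/36950 = 29.26 mg/L.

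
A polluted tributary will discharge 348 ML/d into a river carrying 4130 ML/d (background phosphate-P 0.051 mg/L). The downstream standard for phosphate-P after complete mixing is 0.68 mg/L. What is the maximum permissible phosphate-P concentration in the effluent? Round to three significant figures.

8.14 mg/L

At the limit, (Qr·Cr + Qe·Cₑ)/(Qr + Qe) = 0.68:
Cₑ = (4478·0.68 − 4130·0.05100) / 348.0 = 8.145 mg/L.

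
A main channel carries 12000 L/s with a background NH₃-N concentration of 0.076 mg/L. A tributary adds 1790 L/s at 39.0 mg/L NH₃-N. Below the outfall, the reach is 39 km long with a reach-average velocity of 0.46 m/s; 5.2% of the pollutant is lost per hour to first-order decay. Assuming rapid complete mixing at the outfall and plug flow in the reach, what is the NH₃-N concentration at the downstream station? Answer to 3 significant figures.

Mixed concentration C = ΣQC/ΣQ = (12000·0.07600 + 1790·39.00) / 13790 = 70720/13790 = 5.128 mg/L.
Travel time t = 39·1000 / 0.46 = 84780 s = 23.55 h.
5.2%/h lost → k = −ln(1 − 0.052) = 0.05340 h⁻¹.
Decay over the reach: 5.128·exp(−kt) = 5.128·0.2843 = 1.458 mg/L.

1.46 mg/L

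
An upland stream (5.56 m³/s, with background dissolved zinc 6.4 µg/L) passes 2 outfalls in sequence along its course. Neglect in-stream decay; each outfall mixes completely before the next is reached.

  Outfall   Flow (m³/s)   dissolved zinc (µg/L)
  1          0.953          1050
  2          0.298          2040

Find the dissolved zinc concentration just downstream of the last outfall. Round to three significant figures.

241 µg/L

Outfall 1: combined Q = 6.513 m³/s; C = (5.560·6.400 + 0.9530·1050)/6.513 = 159.1 µg/L.
Outfall 2: combined Q = 6.811 m³/s; C = (6.513·159.1 + 0.2980·2040)/6.811 = 241.4 µg/L.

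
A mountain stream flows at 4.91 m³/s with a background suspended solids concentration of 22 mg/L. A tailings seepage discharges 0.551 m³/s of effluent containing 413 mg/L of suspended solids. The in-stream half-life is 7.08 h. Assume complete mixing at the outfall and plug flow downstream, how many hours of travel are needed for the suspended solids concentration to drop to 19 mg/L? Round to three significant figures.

12.0 h

Mixed concentration C = ΣQC/ΣQ = (4.910·22.00 + 0.5510·413.0) / 5.461 = 335.6/5.461 = 61.45 mg/L.
Half-life 7.08 h → k = ln 2 / 7.08 = 0.09790 h⁻¹ = 2.350 d⁻¹.
61.45·exp(−k·t) = 19 → t = ln(61.45/19)/k = 43160 s = 11.99 h.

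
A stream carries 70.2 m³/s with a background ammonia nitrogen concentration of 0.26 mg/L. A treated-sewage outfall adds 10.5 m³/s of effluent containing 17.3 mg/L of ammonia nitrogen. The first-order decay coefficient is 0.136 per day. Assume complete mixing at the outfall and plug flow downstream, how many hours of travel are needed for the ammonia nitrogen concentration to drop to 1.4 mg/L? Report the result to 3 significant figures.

Mass balance: C = (70.20·0.2600 + 10.50·17.30) / 80.70 = 199.9/80.70 = 2.477 mg/L.
2.477·exp(−k·t) = 1.4 → t = ln(2.477/1.4)/k = 362500 s = 100.7 h.

101 h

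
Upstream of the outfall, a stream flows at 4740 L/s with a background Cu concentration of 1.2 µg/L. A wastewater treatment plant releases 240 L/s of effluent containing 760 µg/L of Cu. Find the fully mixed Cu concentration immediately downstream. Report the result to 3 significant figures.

37.8 µg/L

Mixed concentration C = ΣQC/ΣQ = (4740·1.200 + 240.0·760.0) / 4980 = 188100/4980 = 37.77 µg/L.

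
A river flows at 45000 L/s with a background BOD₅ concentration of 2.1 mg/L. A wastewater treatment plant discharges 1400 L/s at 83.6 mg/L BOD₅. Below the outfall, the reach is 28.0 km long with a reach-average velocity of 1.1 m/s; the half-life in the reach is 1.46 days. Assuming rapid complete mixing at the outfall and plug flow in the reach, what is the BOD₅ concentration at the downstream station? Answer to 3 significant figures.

After mixing, C = (45000·2.100 + 1400·83.60) / 46400 = 211500/46400 = 4.559 mg/L.
Travel time t = 28.0·1000 / 1.1 = 25450 s = 7.071 h.
Half-life 1.46 d → k = ln 2 / 1.46 = 0.4748 d⁻¹.
After decay, C = 4.559 × e^(−kt) = 4.559 × 0.8695 = 3.964 mg/L.

3.96 mg/L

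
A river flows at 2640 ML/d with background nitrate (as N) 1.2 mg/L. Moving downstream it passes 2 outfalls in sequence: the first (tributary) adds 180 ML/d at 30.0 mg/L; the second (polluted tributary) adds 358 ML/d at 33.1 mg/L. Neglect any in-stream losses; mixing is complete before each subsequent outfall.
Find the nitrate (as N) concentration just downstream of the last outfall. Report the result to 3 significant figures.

Below outfall 1: Q → 2820 ML/d, C = (2640·1.200 + 180.0·30.00)/2820 = 3.038 mg/L.
Below outfall 2: Q → 3178 ML/d, C = (2820·3.038 + 358.0·33.10)/3178 = 6.425 mg/L.

6.42 mg/L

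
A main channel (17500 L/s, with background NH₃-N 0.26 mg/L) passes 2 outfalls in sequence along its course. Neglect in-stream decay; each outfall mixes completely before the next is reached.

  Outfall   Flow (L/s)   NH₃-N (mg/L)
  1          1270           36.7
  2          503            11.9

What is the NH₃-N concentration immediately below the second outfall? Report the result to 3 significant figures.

2.97 mg/L

Below outfall 1: Q → 18770 L/s, C = (17500·0.2600 + 1270·36.70)/18770 = 2.726 mg/L.
Below outfall 2: Q → 19270 L/s, C = (18770·2.726 + 503.0·11.90)/19270 = 2.965 mg/L.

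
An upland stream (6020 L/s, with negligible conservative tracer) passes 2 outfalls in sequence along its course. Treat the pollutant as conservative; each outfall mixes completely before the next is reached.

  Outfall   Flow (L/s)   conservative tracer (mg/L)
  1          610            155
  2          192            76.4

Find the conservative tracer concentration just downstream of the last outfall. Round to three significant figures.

16.0 mg/L

Below outfall 1: Q → 6630 L/s, C = (6020·0 + 610.0·155.0)/6630 = 14.26 mg/L.
Below outfall 2: Q → 6822 L/s, C = (6630·14.26 + 192.0·76.40)/6822 = 16.01 mg/L.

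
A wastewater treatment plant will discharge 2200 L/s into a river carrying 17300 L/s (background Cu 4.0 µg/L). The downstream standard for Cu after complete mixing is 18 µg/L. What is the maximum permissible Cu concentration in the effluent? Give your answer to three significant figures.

At the limit, (Qr·Cr + Qe·Cₑ)/(Qr + Qe) = 18:
Cₑ = (19500·18 − 17300·4.000) / 2200 = 128.1 µg/L.

128 µg/L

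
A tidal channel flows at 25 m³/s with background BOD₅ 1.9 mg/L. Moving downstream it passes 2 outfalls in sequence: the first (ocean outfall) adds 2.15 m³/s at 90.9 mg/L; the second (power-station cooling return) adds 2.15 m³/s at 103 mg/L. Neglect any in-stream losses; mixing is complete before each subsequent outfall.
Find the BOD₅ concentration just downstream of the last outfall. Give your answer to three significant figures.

15.8 mg/L

Below outfall 1: Q → 27.15 m³/s, C = (25.00·1.900 + 2.150·90.90)/27.15 = 8.948 mg/L.
Below outfall 2: Q → 29.30 m³/s, C = (27.15·8.948 + 2.150·103.0)/29.30 = 15.85 mg/L.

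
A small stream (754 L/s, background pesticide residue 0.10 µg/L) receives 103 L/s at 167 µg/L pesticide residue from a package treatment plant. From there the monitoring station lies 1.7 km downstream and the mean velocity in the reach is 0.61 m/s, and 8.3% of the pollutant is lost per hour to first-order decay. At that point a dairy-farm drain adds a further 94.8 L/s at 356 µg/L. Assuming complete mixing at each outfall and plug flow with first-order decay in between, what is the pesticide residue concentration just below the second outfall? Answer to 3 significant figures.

52.4 µg/L

Flow-weighted average: C = (754.0·0.1000 + 103.0·167.0) / 857.0 = 17280/857.0 = 20.16 µg/L; combined flow 857.0 L/s.
Travel time t = 1.7·1000 / 0.61 = 2787 s = 0.7741 h.
8.3%/h lost → k = −ln(1 − 0.083) = 0.08665 h⁻¹.
Applying C = C₀e^(−kt): 20.16 × 0.9351 = 18.85 µg/L.
At the second outfall, C = (857.0·18.85 + 94.80·356.0) / (857.0 + 94.80) = 52.43 µg/L.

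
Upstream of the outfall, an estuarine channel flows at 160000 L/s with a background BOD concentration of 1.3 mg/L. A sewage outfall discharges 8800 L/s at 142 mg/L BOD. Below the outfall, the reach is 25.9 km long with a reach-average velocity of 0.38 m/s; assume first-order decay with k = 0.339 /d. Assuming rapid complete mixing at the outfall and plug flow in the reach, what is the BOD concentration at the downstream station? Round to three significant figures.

Flow-weighted average: C = (160000·1.300 + 8800·142.0) / 168800 = 1458000/168800 = 8.635 mg/L.
Travel time t = 25.9·1000 / 0.38 = 68160 s = 18.93 h.
After decay, C = 8.635 × e^(−kt) = 8.635 × 0.7653 = 6.609 mg/L.

6.61 mg/L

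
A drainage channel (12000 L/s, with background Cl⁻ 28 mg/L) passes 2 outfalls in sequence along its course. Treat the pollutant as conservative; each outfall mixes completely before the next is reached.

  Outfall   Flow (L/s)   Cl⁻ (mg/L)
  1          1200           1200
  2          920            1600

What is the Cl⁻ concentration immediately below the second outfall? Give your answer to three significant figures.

230 mg/L

Outfall 1: combined Q = 13200 L/s; C = (12000·28.00 + 1200·1200)/13200 = 134.5 mg/L.
Outfall 2: combined Q = 14120 L/s; C = (13200·134.5 + 920.0·1600)/14120 = 230.0 mg/L.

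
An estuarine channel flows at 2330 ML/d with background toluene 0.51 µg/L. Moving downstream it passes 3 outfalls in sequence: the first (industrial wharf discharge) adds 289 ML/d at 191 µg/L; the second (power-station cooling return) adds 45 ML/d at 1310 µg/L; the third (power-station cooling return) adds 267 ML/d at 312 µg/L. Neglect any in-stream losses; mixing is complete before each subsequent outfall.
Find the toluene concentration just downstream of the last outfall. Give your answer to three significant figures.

Outfall 1: combined Q = 2619 ML/d; C = (2330·0.5100 + 289.0·191.0)/2619 = 21.53 µg/L.
Outfall 2: combined Q = 2664 ML/d; C = (2619·21.53 + 45.00·1310)/2664 = 43.29 µg/L.
Outfall 3: combined Q = 2931 ML/d; C = (2664·43.29 + 267.0·312.0)/2931 = 67.77 µg/L.

67.8 µg/L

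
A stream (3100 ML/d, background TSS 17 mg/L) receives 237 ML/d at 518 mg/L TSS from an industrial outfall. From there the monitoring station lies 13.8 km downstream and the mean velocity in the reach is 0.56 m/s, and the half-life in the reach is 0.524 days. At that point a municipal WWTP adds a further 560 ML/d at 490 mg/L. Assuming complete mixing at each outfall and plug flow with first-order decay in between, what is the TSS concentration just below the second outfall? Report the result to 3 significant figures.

101 mg/L

Mixed concentration C = ΣQC/ΣQ = (3100·17.00 + 237.0·518.0) / 3337 = 175500/3337 = 52.58 mg/L; combined flow 3337 ML/d.
Travel time t = 13.8·1000 / 0.56 = 24640 s = 6.845 h.
Half-life 0.524 d → k = ln 2 / 0.524 = 1.323 d⁻¹.
After decay, C = 52.58 × e^(−kt) = 52.58 × 0.6857 = 36.06 mg/L.
At the second outfall, C = (3337·36.06 + 560.0·490.0) / (3337 + 560.0) = 101.3 mg/L.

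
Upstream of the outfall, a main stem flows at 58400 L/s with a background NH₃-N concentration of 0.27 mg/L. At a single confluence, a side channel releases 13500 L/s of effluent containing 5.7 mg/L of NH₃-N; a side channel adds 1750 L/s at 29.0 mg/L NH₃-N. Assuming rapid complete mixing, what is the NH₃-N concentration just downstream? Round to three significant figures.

1.95 mg/L

Conservation of mass: C = (58400·0.2700 + 13500·5.700 + 1750·29.00) / 73650 = 143500/73650 = 1.948 mg/L.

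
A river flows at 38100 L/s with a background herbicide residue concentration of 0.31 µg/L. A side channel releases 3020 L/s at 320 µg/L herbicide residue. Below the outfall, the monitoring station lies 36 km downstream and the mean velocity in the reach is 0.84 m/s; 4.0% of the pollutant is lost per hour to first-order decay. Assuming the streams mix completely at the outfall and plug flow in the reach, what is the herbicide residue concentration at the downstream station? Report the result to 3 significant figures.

Flow-weighted average: C = (38100·0.3100 + 3020·320.0) / 41120 = 978200/41120 = 23.79 µg/L.
Travel time t = 36·1000 / 0.84 = 42860 s = 11.90 h.
4.0%/h lost → k = −ln(1 − 0.04) = 0.04082 h⁻¹.
Applying C = C₀e^(−kt): 23.79 × 0.6151 = 14.63 µg/L.

14.6 µg/L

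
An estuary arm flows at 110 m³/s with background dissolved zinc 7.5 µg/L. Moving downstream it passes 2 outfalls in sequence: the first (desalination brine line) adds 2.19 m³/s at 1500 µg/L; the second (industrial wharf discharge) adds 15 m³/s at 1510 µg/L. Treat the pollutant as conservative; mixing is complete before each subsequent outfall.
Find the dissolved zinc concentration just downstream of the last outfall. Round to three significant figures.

Below outfall 1: Q → 112.2 m³/s, C = (110.0·7.500 + 2.190·1500)/112.2 = 36.63 µg/L.
Below outfall 2: Q → 127.2 m³/s, C = (112.2·36.63 + 15.00·1510)/127.2 = 210.4 µg/L.

210 µg/L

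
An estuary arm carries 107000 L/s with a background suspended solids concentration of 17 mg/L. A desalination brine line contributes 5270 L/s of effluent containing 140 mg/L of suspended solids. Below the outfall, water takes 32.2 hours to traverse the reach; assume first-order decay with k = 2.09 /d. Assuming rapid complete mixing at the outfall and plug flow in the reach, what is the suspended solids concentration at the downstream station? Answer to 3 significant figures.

Mass balance: C = (107000·17.00 + 5270·140.0) / 112300 = 2557000/112300 = 22.77 mg/L.
After decay, C = 22.77 × e^(−kt) = 22.77 × 0.06056 = 1.379 mg/L.

1.38 mg/L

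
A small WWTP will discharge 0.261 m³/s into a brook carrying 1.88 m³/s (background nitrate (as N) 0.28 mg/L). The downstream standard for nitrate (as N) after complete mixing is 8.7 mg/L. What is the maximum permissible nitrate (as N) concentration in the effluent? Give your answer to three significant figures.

69.3 mg/L

At the limit, (Qr·Cr + Qe·Cₑ)/(Qr + Qe) = 8.7:
Cₑ = (2.141·8.7 − 1.880·0.2800) / 0.2610 = 69.35 mg/L.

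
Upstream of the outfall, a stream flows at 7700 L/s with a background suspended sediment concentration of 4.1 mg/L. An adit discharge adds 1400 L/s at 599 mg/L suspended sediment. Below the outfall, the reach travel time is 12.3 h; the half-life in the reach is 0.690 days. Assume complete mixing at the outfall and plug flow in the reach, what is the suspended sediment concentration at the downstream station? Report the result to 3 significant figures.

57.1 mg/L

After mixing, C = (7700·4.100 + 1400·599.0) / 9100 = 870200/9100 = 95.62 mg/L.
Half-life 0.690 d → k = ln 2 / 0.690 = 1.005 d⁻¹.
First-order decay: C = 95.62·exp(−k·t) = 95.62·0.5976 = 57.14 mg/L.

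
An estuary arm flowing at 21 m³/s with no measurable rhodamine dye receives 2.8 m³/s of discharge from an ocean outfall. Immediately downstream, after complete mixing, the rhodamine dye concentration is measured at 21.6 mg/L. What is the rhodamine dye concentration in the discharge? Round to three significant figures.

Mass balance: 21.00·0 + 2.800·Cₑ = 23.80·21.60
→ Cₑ = (23.80·21.60 − 21.00·0) / 2.800 = 183.6 mg/L.

184 mg/L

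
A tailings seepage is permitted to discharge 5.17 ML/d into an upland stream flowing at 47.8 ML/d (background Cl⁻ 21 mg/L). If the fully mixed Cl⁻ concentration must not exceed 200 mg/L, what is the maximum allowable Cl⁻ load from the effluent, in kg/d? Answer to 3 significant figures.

Mass balance at the limit: 47.80·21.00 + 5.170·Cₑ = 52.97·200 → Cₑ = 1855 mg/L.
5.170 ML/d = 0.05984 m³/s. Load = 0.05984 m³/s × 1855 g/m³ × 86 400 s/d = 9590 kg/d.

9590 kg/d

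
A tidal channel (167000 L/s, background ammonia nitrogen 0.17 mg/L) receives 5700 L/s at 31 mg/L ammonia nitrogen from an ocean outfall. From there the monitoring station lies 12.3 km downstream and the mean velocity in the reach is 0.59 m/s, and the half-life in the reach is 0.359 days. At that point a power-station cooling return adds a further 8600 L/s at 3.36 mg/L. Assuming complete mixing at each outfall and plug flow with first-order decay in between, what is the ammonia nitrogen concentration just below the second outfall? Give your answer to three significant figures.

0.869 mg/L

Mixed concentration C = ΣQC/ΣQ = (167000·0.1700 + 5700·31.00) / 172700 = 205100/172700 = 1.188 mg/L; combined flow 172700 L/s.
Travel time t = 12.3·1000 / 0.59 = 20850 s = 5.791 h.
Half-life 0.359 d → k = ln 2 / 0.359 = 1.931 d⁻¹.
After decay, C = 1.188 × e^(−kt) = 1.188 × 0.6276 = 0.7453 mg/L.
Second outfall: C = (172700·0.7453 + 8600·3.360)/181300 = 0.8693 mg/L.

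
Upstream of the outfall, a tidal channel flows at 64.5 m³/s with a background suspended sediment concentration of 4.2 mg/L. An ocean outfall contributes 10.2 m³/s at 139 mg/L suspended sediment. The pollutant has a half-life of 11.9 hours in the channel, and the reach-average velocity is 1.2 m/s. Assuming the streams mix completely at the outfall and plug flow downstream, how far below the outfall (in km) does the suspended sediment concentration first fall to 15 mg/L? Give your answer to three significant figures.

30.4 km

Conservation of mass: C = (64.50·4.200 + 10.20·139.0) / 74.70 = 1689/74.70 = 22.61 mg/L.
Half-life 11.9 h → k = ln 2 / 11.9 = 0.05825 h⁻¹ = 1.398 d⁻¹.
Set 22.61·exp(−k·t) = 15 → t = ln(22.61/15)/k = 25350 s = 7.042 h.
Distance = v·t = 1.2·25350 = 30420 m = 30.42 km.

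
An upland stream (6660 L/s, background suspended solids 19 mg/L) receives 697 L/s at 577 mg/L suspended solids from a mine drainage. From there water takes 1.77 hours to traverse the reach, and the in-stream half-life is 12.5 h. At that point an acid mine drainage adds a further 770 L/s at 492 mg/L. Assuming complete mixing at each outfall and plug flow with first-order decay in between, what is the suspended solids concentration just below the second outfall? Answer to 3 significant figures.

Flow-weighted average: C = (6660·19.00 + 697.0·577.0) / 7357 = 528700/7357 = 71.86 mg/L; combined flow 7357 L/s.
Half-life 12.5 h → k = ln 2 / 12.5 = 0.05545 h⁻¹ = 1.331 d⁻¹.
Applying C = C₀e^(−kt): 71.86 × 0.9065 = 65.15 mg/L.
At the second outfall, C = (7357·65.15 + 770.0·492.0) / (7357 + 770.0) = 105.6 mg/L.

106 mg/L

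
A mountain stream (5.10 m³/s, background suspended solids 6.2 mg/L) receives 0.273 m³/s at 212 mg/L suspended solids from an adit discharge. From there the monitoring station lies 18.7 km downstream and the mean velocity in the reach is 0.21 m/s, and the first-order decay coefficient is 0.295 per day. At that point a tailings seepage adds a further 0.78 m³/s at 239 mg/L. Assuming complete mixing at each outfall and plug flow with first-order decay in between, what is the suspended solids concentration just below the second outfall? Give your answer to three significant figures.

41.0 mg/L

Mass balance: C = (5.100·6.200 + 0.2730·212.0) / 5.373 = 89.50/5.373 = 16.66 mg/L; combined flow 5.373 m³/s.
Travel time t = 18.7·1000 / 0.21 = 89050 s = 24.74 h.
Decay over the reach: 16.66·exp(−kt) = 16.66·0.7378 = 12.29 mg/L.
At the second outfall, C = (5.373·12.29 + 0.7800·239.0) / (5.373 + 0.7800) = 41.03 mg/L.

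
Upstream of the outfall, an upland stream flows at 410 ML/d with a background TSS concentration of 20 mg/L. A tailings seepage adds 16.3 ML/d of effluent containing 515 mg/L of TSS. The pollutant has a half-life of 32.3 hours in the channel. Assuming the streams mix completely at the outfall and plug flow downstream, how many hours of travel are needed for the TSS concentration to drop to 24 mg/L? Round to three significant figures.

Conservation of mass: C = (410.0·20.00 + 16.30·515.0) / 426.3 = 16590/426.3 = 38.93 mg/L.
Half-life 32.3 h → k = ln 2 / 32.3 = 0.02146 h⁻¹ = 0.5150 d⁻¹.
38.93·exp(−k·t) = 24 → t = ln(38.93/24)/k = 81130 s = 22.54 h.

22.5 h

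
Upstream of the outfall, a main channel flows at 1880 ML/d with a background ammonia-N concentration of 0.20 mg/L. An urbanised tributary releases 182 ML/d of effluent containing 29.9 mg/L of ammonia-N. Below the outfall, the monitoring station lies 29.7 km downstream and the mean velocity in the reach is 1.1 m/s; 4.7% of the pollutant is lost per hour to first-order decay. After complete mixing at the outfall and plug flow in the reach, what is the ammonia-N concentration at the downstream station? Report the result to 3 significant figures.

1.97 mg/L

Conservation of mass: C = (1880·0.2000 + 182.0·29.90) / 2062 = 5818/2062 = 2.821 mg/L.
Travel time t = 29.7·1000 / 1.1 = 27000 s = 7.500 h.
4.7%/h lost → k = −ln(1 − 0.047) = 0.04814 h⁻¹.
First-order decay: C = 2.821·exp(−k·t) = 2.821·0.6969 = 1.966 mg/L.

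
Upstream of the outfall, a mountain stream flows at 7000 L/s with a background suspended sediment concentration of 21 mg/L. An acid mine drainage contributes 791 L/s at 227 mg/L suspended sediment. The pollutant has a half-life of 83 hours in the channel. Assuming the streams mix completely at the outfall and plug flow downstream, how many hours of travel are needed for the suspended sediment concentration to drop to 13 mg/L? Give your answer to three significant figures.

Mixed concentration C = ΣQC/ΣQ = (7000·21.00 + 791.0·227.0) / 7791 = 326600/7791 = 41.91 mg/L.
Half-life 83 h → k = ln 2 / 83 = 0.008351 h⁻¹ = 0.2004 d⁻¹.
41.91·exp(−k·t) = 13 → t = ln(41.91/13)/k = 504700 s = 140.2 h.

140 h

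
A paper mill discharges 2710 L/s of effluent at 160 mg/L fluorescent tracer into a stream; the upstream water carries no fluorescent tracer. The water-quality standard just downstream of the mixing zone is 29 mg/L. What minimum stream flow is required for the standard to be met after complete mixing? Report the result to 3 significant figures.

12200 L/s

Set C_mix = 29: (Q·0 + 2710·160.0) / (Q + 2710) = 29
→ Q = 2710·(160.0 − 29)/(29 − 0) = 12240 L/s.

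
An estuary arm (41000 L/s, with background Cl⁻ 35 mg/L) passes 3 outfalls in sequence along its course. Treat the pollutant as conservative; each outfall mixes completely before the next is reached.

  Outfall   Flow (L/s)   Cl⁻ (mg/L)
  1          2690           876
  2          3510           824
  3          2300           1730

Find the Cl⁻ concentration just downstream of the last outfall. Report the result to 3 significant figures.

215 mg/L

Outfall 1: combined Q = 43690 L/s; C = (41000·35.00 + 2690·876.0)/43690 = 86.78 mg/L.
Outfall 2: combined Q = 47200 L/s; C = (43690·86.78 + 3510·824.0)/47200 = 141.6 mg/L.
Outfall 3: combined Q = 49500 L/s; C = (47200·141.6 + 2300·1730)/49500 = 215.4 mg/L.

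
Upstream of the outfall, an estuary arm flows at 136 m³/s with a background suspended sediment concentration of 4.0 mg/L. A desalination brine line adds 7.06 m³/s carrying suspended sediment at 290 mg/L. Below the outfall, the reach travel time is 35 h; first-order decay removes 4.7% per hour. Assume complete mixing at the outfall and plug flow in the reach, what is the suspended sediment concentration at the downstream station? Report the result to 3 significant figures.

Flow-weighted average: C = (136.0·4.000 + 7.060·290.0) / 143.1 = 2591/143.1 = 18.11 mg/L.
4.7%/h lost → k = −ln(1 − 0.047) = 0.04814 h⁻¹.
After decay, C = 18.11 × e^(−kt) = 18.11 × 0.1855 = 3.359 mg/L.

3.36 mg/L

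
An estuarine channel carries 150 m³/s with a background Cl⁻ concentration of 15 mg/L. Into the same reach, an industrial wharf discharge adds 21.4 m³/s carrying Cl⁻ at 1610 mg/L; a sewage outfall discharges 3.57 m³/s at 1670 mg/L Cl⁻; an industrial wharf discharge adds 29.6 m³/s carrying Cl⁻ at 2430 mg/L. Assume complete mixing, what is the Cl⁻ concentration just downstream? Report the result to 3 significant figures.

Conservation of mass: C = (150.0·15.00 + 21.40·1610 + 3.570·1670 + 29.60·2430) / 204.6 = 114600/204.6 = 560.2 mg/L.

560 mg/L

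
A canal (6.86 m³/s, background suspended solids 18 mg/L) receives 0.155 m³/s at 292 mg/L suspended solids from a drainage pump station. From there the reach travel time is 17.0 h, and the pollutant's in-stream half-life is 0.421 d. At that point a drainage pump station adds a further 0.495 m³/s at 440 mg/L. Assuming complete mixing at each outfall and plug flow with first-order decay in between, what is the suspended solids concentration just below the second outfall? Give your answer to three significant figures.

36.0 mg/L

After mixing, C = (6.860·18.00 + 0.1550·292.0) / 7.015 = 168.7/7.015 = 24.05 mg/L; combined flow 7.015 m³/s.
Half-life 0.421 d → k = ln 2 / 0.421 = 1.646 d⁻¹.
Decay over the reach: 24.05·exp(−kt) = 24.05·0.3115 = 7.494 mg/L.
At the second outfall, C = (7.015·7.494 + 0.4950·440.0) / (7.015 + 0.4950) = 36.00 mg/L.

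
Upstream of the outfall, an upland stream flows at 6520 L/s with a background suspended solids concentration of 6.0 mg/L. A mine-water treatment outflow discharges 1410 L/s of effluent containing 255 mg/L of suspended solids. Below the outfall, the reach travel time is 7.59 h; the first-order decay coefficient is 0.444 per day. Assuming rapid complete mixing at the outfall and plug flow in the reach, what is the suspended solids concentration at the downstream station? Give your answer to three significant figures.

43.7 mg/L

Conservation of mass: C = (6520·6.000 + 1410·255.0) / 7930 = 398700/7930 = 50.27 mg/L.
After decay, C = 50.27 × e^(−kt) = 50.27 × 0.8690 = 43.69 mg/L.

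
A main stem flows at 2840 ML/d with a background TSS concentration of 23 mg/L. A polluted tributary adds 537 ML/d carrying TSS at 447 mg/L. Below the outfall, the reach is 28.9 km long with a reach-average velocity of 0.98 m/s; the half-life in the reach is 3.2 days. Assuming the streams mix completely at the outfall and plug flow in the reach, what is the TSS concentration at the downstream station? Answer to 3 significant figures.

84.0 mg/L

Mass balance: C = (2840·23.00 + 537.0·447.0) / 3377 = 305400/3377 = 90.42 mg/L.
Travel time t = 28.9·1000 / 0.98 = 29490 s = 8.192 h.
Half-life 3.2 d → k = ln 2 / 3.2 = 0.2166 d⁻¹.
Applying C = C₀e^(−kt): 90.42 × 0.9287 = 83.98 mg/L.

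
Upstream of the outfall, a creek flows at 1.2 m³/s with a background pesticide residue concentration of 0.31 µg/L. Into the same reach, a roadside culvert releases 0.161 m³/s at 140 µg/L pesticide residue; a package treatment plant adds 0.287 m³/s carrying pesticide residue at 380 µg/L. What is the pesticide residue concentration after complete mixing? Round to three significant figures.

80.1 µg/L

Conservation of mass: C = (1.200·0.3100 + 0.1610·140.0 + 0.2870·380.0) / 1.648 = 132.0/1.648 = 80.08 µg/L.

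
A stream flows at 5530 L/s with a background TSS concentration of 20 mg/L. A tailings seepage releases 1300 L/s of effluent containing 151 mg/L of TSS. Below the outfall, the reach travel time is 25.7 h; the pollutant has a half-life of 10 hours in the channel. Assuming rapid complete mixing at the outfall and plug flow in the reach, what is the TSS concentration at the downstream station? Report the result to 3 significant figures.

Mass balance: C = (5530·20.00 + 1300·151.0) / 6830 = 306900/6830 = 44.93 mg/L.
Half-life 10 h → k = ln 2 / 10 = 0.06931 h⁻¹ = 1.664 d⁻¹.
First-order decay: C = 44.93·exp(−k·t) = 44.93·0.1684 = 7.567 mg/L.

7.57 mg/L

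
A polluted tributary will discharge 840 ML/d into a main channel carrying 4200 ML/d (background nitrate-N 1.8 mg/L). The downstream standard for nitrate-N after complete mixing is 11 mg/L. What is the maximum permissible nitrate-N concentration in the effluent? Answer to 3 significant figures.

At the limit, (Qr·Cr + Qe·Cₑ)/(Qr + Qe) = 11:
Cₑ = (5040·11 − 4200·1.800) / 840.0 = 57.00 mg/L.

57.0 mg/L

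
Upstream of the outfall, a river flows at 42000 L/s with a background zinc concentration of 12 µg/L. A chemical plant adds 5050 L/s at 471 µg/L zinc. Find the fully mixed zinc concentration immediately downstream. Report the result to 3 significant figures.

Flow-weighted average: C = (42000·12.00 + 5050·471.0) / 47050 = 2883000/47050 = 61.27 µg/L.

61.3 µg/L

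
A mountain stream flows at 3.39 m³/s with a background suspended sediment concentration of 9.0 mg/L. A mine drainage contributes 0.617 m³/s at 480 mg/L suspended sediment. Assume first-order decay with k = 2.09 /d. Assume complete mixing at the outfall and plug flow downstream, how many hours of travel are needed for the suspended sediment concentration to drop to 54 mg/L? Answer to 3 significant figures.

4.73 h

Mixed concentration C = ΣQC/ΣQ = (3.390·9.000 + 0.6170·480.0) / 4.007 = 326.7/4.007 = 81.52 mg/L.
81.52·exp(−k·t) = 54 → t = ln(81.52/54)/k = 17030 s = 4.730 h.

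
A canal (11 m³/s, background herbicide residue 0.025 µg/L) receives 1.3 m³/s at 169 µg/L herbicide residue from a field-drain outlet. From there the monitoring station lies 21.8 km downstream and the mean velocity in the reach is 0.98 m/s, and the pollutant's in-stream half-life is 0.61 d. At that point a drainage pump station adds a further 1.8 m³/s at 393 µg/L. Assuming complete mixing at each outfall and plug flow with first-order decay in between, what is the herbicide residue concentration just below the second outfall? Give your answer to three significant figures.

After mixing, C = (11.00·0.02500 + 1.300·169.0) / 12.30 = 220.0/12.30 = 17.88 µg/L; combined flow 12.30 m³/s.
Travel time t = 21.8·1000 / 0.98 = 22240 s = 6.179 h.
Half-life 0.61 d → k = ln 2 / 0.61 = 1.136 d⁻¹.
Decay over the reach: 17.88·exp(−kt) = 17.88·0.7464 = 13.35 µg/L.
At the second outfall, C = (12.30·13.35 + 1.800·393.0) / (12.30 + 1.800) = 61.81 µg/L.

61.8 µg/L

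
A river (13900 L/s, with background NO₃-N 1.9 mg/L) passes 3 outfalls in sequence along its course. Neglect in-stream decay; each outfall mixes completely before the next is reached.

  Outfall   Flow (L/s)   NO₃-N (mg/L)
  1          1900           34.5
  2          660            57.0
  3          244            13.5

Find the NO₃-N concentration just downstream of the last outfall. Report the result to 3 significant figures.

7.95 mg/L

Below outfall 1: Q → 15800 L/s, C = (13900·1.900 + 1900·34.50)/15800 = 5.820 mg/L.
Below outfall 2: Q → 16460 L/s, C = (15800·5.820 + 660.0·57.00)/16460 = 7.872 mg/L.
Below outfall 3: Q → 16700 L/s, C = (16460·7.872 + 244.0·13.50)/16700 = 7.955 mg/L.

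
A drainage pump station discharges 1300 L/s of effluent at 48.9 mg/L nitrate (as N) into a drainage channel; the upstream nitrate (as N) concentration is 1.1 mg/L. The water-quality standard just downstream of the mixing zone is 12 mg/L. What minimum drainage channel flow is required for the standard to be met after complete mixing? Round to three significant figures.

4400 L/s

Set C_mix = 12: (Q·1.100 + 1300·48.90) / (Q + 1300) = 12
→ Q = 1300·(48.90 − 12)/(12 − 1.100) = 4401 L/s.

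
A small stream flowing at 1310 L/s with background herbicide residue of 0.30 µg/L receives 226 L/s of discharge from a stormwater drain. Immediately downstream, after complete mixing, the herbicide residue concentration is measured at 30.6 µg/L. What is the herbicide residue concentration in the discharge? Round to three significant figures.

Mass balance: 1310·0.3000 + 226.0·Cₑ = 1536·30.60
→ Cₑ = (1536·30.60 − 1310·0.3000) / 226.0 = 206.2 µg/L.

206 µg/L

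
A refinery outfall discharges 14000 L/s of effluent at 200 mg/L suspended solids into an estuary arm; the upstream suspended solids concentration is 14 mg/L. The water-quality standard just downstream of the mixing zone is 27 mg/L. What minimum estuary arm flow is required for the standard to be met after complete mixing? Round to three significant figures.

Set C_mix = 27: (Q·14.00 + 14000·200.0) / (Q + 14000) = 27
→ Q = 14000·(200.0 − 27)/(27 − 14.00) = 186300 L/s.

186000 L/s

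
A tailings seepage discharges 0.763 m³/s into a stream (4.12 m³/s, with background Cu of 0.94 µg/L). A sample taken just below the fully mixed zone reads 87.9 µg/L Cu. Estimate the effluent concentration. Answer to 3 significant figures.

557 µg/L

Mass balance: 4.120·0.9400 + 0.7630·Cₑ = 4.883·87.90
→ Cₑ = (4.883·87.90 − 4.120·0.9400) / 0.7630 = 557.5 µg/L.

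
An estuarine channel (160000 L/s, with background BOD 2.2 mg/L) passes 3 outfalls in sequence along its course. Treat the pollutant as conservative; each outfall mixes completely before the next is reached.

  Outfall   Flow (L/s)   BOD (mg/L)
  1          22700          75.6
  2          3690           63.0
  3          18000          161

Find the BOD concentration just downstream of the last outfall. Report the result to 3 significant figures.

Below outfall 1: Q → 182700 L/s, C = (160000·2.200 + 22700·75.60)/182700 = 11.32 mg/L.
Below outfall 2: Q → 186400 L/s, C = (182700·11.32 + 3690·63.00)/186400 = 12.34 mg/L.
Below outfall 3: Q → 204400 L/s, C = (186400·12.34 + 18000·161.0)/204400 = 25.43 mg/L.

25.4 mg/L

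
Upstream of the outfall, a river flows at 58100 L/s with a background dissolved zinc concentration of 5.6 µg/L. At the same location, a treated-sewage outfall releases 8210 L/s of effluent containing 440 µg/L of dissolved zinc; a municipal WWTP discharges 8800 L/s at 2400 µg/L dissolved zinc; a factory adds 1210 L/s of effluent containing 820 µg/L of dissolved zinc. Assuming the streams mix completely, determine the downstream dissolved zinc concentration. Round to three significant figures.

341 µg/L

Flow-weighted average: C = (58100·5.600 + 8210·440.0 + 8800·2400 + 1210·820.0) / 76320 = 26050000/76320 = 341.3 µg/L.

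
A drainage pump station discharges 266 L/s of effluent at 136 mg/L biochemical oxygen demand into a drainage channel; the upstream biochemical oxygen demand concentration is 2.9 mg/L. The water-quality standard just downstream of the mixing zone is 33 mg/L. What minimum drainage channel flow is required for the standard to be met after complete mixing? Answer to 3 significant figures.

910 L/s

Set C_mix = 33: (Q·2.900 + 266.0·136.0) / (Q + 266.0) = 33
→ Q = 266.0·(136.0 − 33)/(33 − 2.900) = 910.2 L/s.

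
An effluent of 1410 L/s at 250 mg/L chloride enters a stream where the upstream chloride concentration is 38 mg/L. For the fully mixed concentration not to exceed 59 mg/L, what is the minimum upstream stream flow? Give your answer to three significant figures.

Set C_mix = 59: (Q·38.00 + 1410·250.0) / (Q + 1410) = 59
→ Q = 1410·(250.0 − 59)/(59 − 38.00) = 12820 L/s.

12800 L/s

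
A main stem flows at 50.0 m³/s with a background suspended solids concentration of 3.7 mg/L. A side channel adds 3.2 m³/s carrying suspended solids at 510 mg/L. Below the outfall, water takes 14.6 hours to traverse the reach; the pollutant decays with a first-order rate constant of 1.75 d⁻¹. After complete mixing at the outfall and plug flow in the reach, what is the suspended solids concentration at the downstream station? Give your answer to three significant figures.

11.8 mg/L

Mixed concentration C = ΣQC/ΣQ = (50.00·3.700 + 3.200·510.0) / 53.20 = 1817/53.20 = 34.15 mg/L.
Decay over the reach: 34.15·exp(−kt) = 34.15·0.3449 = 11.78 mg/L.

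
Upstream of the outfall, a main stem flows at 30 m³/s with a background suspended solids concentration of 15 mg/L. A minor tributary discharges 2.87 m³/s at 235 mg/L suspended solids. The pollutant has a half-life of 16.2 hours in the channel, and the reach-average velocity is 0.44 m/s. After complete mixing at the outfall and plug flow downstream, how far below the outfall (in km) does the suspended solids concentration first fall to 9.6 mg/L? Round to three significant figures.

Flow-weighted average: C = (30.00·15.00 + 2.870·235.0) / 32.87 = 1124/32.87 = 34.21 mg/L.
Half-life 16.2 h → k = ln 2 / 16.2 = 0.04279 h⁻¹ = 1.027 d⁻¹.
Set 34.21·exp(−k·t) = 9.6 → t = ln(34.21/9.6)/k = 106900 s = 29.70 h.
Distance = v·t = 0.44·106900 = 47040 m = 47.04 km.

47.0 km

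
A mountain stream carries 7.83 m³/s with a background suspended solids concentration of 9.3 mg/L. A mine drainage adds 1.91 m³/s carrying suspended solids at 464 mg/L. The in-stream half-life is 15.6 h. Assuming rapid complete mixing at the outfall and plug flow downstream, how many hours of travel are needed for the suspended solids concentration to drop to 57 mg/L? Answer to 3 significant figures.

After mixing, C = (7.830·9.300 + 1.910·464.0) / 9.740 = 959.1/9.740 = 98.47 mg/L.
Half-life 15.6 h → k = ln 2 / 15.6 = 0.04443 h⁻¹ = 1.066 d⁻¹.
98.47·exp(−k·t) = 57 → t = ln(98.47/57)/k = 44290 s = 12.30 h.

12.3 h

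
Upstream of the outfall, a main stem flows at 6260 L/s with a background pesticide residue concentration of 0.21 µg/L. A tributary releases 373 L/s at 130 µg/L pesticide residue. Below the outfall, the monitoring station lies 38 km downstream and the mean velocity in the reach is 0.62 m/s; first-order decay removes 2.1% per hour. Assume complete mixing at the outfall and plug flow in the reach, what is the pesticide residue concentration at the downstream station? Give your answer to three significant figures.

Mass balance: C = (6260·0.2100 + 373.0·130.0) / 6633 = 49800/6633 = 7.509 µg/L.
Travel time t = 38·1000 / 0.62 = 61290 s = 17.03 h.
2.1%/h lost → k = −ln(1 − 0.021) = 0.02122 h⁻¹.
Applying C = C₀e^(−kt): 7.509 × 0.6967 = 5.232 µg/L.

5.23 µg/L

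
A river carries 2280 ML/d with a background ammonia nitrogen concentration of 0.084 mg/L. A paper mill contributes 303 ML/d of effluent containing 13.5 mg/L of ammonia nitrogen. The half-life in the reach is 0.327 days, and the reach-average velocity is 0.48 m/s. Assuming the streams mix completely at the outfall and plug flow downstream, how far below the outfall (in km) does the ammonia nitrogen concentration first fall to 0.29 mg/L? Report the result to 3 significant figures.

34.1 km

Mixed concentration C = ΣQC/ΣQ = (2280·0.08400 + 303.0·13.50) / 2583 = 4282/2583 = 1.658 mg/L.
Half-life 0.327 d → k = ln 2 / 0.327 = 2.120 d⁻¹.
Set 1.658·exp(−k·t) = 0.29 → t = ln(1.658/0.29)/k = 71060 s = 19.74 h.
Distance = v·t = 0.48·71060 = 34110 m = 34.11 km.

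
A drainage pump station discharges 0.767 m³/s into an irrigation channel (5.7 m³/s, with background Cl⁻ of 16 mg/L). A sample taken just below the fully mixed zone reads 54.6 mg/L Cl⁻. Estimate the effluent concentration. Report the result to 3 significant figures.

Mass balance: 5.700·16.00 + 0.7670·Cₑ = 6.467·54.60
→ Cₑ = (6.467·54.60 − 5.700·16.00) / 0.7670 = 341.5 mg/L.

341 mg/L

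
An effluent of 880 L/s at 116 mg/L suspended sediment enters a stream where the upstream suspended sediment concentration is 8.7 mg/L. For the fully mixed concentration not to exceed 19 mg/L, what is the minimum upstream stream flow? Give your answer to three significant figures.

Set C_mix = 19: (Q·8.700 + 880.0·116.0) / (Q + 880.0) = 19
→ Q = 880.0·(116.0 − 19)/(19 − 8.700) = 8287 L/s.

8290 L/s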